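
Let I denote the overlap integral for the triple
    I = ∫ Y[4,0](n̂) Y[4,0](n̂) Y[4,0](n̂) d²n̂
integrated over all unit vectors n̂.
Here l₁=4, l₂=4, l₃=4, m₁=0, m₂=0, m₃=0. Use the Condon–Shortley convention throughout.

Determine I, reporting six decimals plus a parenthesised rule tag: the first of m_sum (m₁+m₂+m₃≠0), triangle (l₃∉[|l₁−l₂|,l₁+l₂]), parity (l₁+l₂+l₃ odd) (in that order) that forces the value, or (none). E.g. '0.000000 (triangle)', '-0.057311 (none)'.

0.136961 (none)

m-sum 0 ✓  L=12 even ✓  0≤4≤8 ✓
Π(2lᵢ+1) = 9×9×9 = 729
triangle coeff Δ(4,4,4) = 1/450450
Σ_t [0,4]: t=0:+1/13824 t=1:−1/216 t=2:+1/64 t=3:−1/216 t=4:+1/13824 = 5/768
(3j)²=18/1001 [(4 4 4; 0 0 0)], sign=+1
(m-triple is (0,0,0) — same symbol as above.)
⇒ 4πI² = 236196/1002001
I = (+1)√(236196/1002001/(4π)) = 0.13696111
No selection rule forces the value: the integral is nonzero (none).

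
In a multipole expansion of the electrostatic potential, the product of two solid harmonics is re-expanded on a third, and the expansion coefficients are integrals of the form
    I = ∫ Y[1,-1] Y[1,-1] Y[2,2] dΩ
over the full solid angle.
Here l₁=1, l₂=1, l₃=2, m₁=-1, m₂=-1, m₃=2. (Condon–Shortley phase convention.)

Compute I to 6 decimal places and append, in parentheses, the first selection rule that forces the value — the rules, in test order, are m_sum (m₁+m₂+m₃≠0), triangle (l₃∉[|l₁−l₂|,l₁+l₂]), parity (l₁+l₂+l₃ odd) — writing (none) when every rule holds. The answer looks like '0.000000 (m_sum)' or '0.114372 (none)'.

Rules hold: Σm=0, L=4 even, 0≤2≤2.
N = 3·3·5 = 45
Δ = 0!·2!·2!/5! = 1/30
Racah Σ t=0..0: t=0:+1/1 = 1/1
⇒ 3j(1 1 2; 0 0 0)² = 2/15, sgn +1
Racah Σ t=0..0: t=0:+1/4 = 1/4
⇒ 3j(1 1 2; -1 -1 2)² = 1/5, sgn +1
4πI² = N·(3j₀)²·(3jₘ)² = 6/5
I = +1·√(1.2/4π) = 0.30901936
No selection rule forces the value: the integral is nonzero (none).

0.309019 (none)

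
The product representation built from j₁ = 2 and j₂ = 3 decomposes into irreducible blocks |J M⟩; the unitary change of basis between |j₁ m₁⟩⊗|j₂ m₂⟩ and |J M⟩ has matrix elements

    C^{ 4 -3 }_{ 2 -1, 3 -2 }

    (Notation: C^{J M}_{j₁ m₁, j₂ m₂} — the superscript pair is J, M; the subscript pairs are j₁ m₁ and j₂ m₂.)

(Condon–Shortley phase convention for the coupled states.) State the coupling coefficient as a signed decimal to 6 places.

+0.223607

j₁+j₂−J=1  J+j₁−j₂=3  J−j₁+j₂=5  j₁+j₂+J+1=10
(j₁±m₁, j₂±m₂, J±M) = (1,3,1,5,1,7)
P² = 6480
sum k=0..1:
  [0] +1/144 = 1/144
  [1] −1/240 = -1/240
S = 1/360
C² = P²·S² = 1/20 ; C = +0.223607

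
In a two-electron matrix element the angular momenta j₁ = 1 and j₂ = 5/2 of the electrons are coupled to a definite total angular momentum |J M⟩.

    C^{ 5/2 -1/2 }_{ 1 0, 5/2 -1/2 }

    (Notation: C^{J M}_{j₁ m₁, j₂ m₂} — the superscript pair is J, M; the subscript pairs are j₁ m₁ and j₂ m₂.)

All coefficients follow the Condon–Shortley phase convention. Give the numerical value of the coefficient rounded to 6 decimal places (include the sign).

j₁+j₂−J=1  J+j₁−j₂=1  J−j₁+j₂=4  j₁+j₂+J+1=7
(j₁±m₁, j₂±m₂, J±M) = (1,1,2,3,2,3)
P² = 144/35
sum k=0..1:
  [0] +1/4 = 1/4
  [1] −1/6 = -1/6
S = 1/12
C² = P²·S² = 1/35 ; C = +0.169031

+√(1/35) = +0.169031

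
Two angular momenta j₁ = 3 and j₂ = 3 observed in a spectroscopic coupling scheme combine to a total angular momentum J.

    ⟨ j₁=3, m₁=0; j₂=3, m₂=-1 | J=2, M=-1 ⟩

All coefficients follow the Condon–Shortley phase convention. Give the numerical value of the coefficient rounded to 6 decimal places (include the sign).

+0.154303  (= +√(1/42))

√[5·4!2!2!/9! · 3!3!2!4!1!3!] = √(96/7)
  +(−1)^1/∏(1,3,2,1,0,1)! = -1/12  (running -1/12)
  +(−1)^2/∏(2,2,1,0,1,2)! = 1/8  (running 1/24)
⟨..|..⟩ = √(96/7)·(1/24) = +0.154303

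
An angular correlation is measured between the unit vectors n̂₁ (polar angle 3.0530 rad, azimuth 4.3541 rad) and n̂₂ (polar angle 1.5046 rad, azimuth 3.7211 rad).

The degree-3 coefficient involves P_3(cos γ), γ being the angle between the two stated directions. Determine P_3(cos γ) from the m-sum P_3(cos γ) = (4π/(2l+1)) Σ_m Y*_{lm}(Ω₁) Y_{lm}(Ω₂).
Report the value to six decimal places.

Term-by-term m-sum for l=3 (normalisation 4π/7 = 1.795196):
  [-3]  conj(Y_{3,-3})(Ω₁) = (0.000254, 0.000138) ; Y_{3,-3}(Ω₂) = (0.069195, 0.408672) ; Δ = (-0.000039, 0.000113)
  [-2]  conj(Y_{3,-2})(Ω₁) = (0.006009, -0.005234) ; Y_{3,-2}(Ω₂) = (0.026939, -0.061680) ; Δ = (-0.000161, -0.000512)
  [-1]  conj(Y_{3,-1})(Ω₁) = (-0.039716, -0.106065) ; Y_{3,-1}(Ω₂) = (0.263920, -0.172726) ; Δ = (-0.028802, -0.021133)
  [+0]  conj(Y_{3,0})(Ω₁) = (-0.728877, -0.000000) ; Y_{3,0}(Ω₂) = (-0.073515, 0.000000) ; Δ = (0.053583, 0.000000)
  [+1]  conj(Y_{3,1})(Ω₁) = (0.039716, -0.106065) ; Y_{3,1}(Ω₂) = (-0.263920, -0.172726) ; Δ = (-0.028802, 0.021133)
  [+2]  conj(Y_{3,2})(Ω₁) = (0.006009, 0.005234) ; Y_{3,2}(Ω₂) = (0.026939, 0.061680) ; Δ = (-0.000161, 0.000512)
  [+3]  conj(Y_{3,3})(Ω₁) = (-0.000254, 0.000138) ; Y_{3,3}(Ω₂) = (-0.069195, 0.408672) ; Δ = (-0.000039, -0.000113)
Accumulated sum (-0.004420, -0.000000); after 4π/(2l+1) scaling, (-0.007935, -0.000000) ⇒ P_3 = -0.007935

-0.007935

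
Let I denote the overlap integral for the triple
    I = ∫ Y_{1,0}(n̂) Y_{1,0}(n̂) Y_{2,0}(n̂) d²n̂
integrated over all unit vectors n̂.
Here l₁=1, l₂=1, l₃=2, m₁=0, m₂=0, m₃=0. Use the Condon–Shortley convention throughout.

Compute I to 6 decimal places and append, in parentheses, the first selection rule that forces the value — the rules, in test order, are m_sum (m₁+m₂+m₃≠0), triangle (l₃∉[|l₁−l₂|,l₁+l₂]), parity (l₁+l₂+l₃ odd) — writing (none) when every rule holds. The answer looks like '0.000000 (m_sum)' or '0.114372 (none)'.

0.252313 (none)

Checks pass: Σm=0; 4 even; l₃=2∈[0,2].
(2·1+1)(2·1+1)(2·2+1) = 45
Δ: 0! 2! 2! / 5! → 1/30
sum: t=0:+1/1 = 1/1
3j²(1 1 2; 0 0 0) = Δ·Π!·Σ² = 2/15  (sign +1)
(m-triple is (0,0,0) — same symbol as above.)
combine: 4πI² = 45·2/15·2/15 = 4/5
take √, sign +1: I = 0.25231325
No selection rule forces the value: the integral is nonzero (none).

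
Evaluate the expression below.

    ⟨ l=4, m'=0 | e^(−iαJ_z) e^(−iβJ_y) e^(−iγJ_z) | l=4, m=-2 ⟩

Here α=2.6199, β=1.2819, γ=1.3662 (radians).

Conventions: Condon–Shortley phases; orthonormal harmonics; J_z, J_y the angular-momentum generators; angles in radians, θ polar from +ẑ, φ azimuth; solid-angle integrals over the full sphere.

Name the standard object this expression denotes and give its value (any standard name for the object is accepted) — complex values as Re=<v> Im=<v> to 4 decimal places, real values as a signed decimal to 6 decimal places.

Wigner D-matrix element, Re=0.1439 Im=-0.0624

This is a Wigner D-matrix element — the rotation-matrix element ⟨l m'| R(α,β,γ) |l m⟩ in the angular-momentum basis.
First d^4_{0,-2}(β=1.2819), then the phase factors e^{-i(0)α} and e^{-i(-2)γ}:
With c≡cos(β/2)=0.801528 and s≡sin(β/2)=0.597957, N=[24·24·2·720]^{1/2}=910.735966
k∈{0,1,2} keeps every argument non-negative
  k=0: (−1)^2·910.7360/(96)·0.8015^6·0.5980^2 = +0.899443
  k=1: (−1)^3·910.7360/(36)·0.8015^4·0.5980^4 = -1.334889
  k=2: (−1)^4·910.7360/(96)·0.8015^2·0.5980^6 = +0.278599
d^4_{0,-2}(1.2819) = +0.899443 -1.334889 +0.278599 = -0.156847
D = (+1.000000+0.000000i)·(-0.156847)·(-0.917442+0.397869i) = +0.143898-0.062405i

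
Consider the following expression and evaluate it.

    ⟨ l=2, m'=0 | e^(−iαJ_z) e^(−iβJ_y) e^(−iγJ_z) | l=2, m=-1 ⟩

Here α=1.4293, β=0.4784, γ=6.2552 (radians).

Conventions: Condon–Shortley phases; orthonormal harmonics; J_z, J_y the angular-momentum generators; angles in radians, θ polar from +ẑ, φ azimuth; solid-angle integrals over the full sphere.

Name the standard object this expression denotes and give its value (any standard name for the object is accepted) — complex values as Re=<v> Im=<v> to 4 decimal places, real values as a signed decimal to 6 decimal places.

This is a Wigner D-matrix element — the rotation-matrix element ⟨l m'| R(α,β,γ) |l m⟩ in the angular-momentum basis.
Split into d^2_{0,-1}(β=0.4784) × two z-phases.
Half-angle: c=0.971528, s=0.236925. N=√(2·2·1·6)=4.898979
k∈{0,1} keeps every argument non-negative
  k=0: (−1)^1·4.8990/(2)·0.9715^3·0.2369^1 = -0.532173
  k=1: (−1)^2·4.8990/(2)·0.9715^1·0.2369^3 = +0.031649
d^2_{0,-1}(0.4784) = -0.532173 +0.031649 = -0.500524
D = (+1.000000+0.000000i)·(-0.500524)·(+0.999608-0.027982i) = -0.500328+0.014005i

Wigner D-matrix element, Re=-0.5003 Im=0.0140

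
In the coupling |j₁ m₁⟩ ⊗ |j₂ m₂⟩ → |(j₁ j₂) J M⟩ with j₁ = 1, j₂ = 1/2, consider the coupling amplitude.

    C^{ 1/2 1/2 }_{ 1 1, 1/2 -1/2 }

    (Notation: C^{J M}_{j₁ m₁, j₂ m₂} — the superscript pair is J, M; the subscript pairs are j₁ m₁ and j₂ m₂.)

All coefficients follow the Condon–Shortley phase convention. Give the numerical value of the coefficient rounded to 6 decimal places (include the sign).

triangle: 1!*1!*0!/3! = 1/6
(j±m)!: 2!*0!*0!*1!*1!*0! = 2
prefactor² = (2J+1)*Δ*N² = 2/3
  k=0: +1/(0!*1!*0!*0!*1!*0!) = 1
Σ = 1  ⇒  CG² = 2/3*1² = 2/3
CG = +√(2/3) = +0.816497

+√(2/3) ≈ +0.816497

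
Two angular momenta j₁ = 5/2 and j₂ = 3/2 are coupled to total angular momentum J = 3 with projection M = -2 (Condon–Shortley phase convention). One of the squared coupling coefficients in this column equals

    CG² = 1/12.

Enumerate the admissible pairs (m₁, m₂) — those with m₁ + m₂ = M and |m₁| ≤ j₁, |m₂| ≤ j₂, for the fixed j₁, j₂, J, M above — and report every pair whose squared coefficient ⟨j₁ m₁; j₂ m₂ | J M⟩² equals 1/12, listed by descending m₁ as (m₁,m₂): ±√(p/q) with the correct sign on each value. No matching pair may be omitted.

(-3/2,-1/2): −√(1/12)

Admissible pairs with m₁+m₂ = M = -2: (-5/2,1/2), (-3/2,-1/2), (-1/2,-3/2)
  (m₁,m₂)=(-1/2,-3/2): CG² = 1/2, CG = +√(1/2)
  (m₁,m₂)=(-3/2,-1/2): CG² = 1/12, CG = −√(1/12)   ← matches the target
  (m₁,m₂)=(-5/2,1/2): CG² = 5/12, CG = −√(5/12)
Pairs with CG² = 1/12: (-3/2,-1/2): −√(1/12)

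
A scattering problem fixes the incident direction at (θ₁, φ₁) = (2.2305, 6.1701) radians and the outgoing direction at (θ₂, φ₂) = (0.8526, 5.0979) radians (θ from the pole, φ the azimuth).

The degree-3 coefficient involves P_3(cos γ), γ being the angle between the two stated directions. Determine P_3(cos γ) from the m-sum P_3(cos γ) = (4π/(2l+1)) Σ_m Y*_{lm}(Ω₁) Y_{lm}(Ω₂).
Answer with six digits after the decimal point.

Term-by-term m-sum for l=3 (normalisation 4π/7 = 1.795196):
  [-3]  conj(Y_{3,-3})(Ω₁) = +0.194111-0.068502i ; Y_{3,-3}(Ω₂) = -0.163065-0.071701i ; Δ = -0.036564-0.002748i
  [-2]  conj(Y_{3,-2})(Ω₁) = -0.381122+0.087699i ; Y_{3,-2}(Ω₂) = -0.273471+0.265719i ; Δ = +0.080922-0.125254i
  [-1]  conj(Y_{3,-1})(Ω₁) = +0.222813-0.025305i ; Y_{3,-1}(Ω₂) = +0.106608+0.262699i ; Δ = +0.030401+0.055835i
  [+0]  conj(Y_{3,0})(Ω₁) = +0.256587-0.000000i ; Y_{3,0}(Ω₂) = -0.205042+0.000000i ; Δ = -0.052611+0.000000i
  [+1]  conj(Y_{3,1})(Ω₁) = -0.222813-0.025305i ; Y_{3,1}(Ω₂) = -0.106608+0.262699i ; Δ = +0.030401-0.055835i
  [+2]  conj(Y_{3,2})(Ω₁) = -0.381122-0.087699i ; Y_{3,2}(Ω₂) = -0.273471-0.265719i ; Δ = +0.080922+0.125254i
  [+3]  conj(Y_{3,3})(Ω₁) = -0.194111-0.068502i ; Y_{3,3}(Ω₂) = +0.163065-0.071701i ; Δ = -0.036564+0.002748i
Accumulated sum +0.096907-0.000000i; after 4π/(2l+1) scaling, +0.173967-0.000000i ⇒ P_3 = 0.173967

0.173967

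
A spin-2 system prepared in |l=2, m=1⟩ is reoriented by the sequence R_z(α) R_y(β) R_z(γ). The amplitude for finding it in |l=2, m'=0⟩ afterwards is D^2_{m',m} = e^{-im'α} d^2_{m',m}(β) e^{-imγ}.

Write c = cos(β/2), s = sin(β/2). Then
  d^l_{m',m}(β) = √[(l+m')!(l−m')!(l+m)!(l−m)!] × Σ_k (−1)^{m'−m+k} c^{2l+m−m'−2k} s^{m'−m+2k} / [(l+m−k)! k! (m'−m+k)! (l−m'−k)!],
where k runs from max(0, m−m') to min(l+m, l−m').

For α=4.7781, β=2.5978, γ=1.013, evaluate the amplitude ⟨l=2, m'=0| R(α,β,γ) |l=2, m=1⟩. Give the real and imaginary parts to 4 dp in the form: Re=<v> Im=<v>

Re=-0.2870 Im=0.4601

Split into d^2_{0,1}(β=2.5978) × two z-phases.
Half-angle: c=0.268559, s=0.963263. N=√(2·2·6·1)=4.898979
k: max(0,(1)−(0))=1 … min(2+(1),2−(0))=2
  k=1: (−1)^0·4.8990/(2)·0.2686^3·0.9633^1 = +0.045702
  k=2: (−1)^1·4.8990/(2)·0.2686^1·0.9633^3 = -0.587963
d^2_{0,1}(2.5978) = +0.045702 -0.587963 = -0.542260
Phases: e^{-i·(0)·4.7781}=+1.000000+0.000000i, e^{-i·(1)·1.0130}=+0.529318-0.848424i ⇒ D=-0.287028+0.460067i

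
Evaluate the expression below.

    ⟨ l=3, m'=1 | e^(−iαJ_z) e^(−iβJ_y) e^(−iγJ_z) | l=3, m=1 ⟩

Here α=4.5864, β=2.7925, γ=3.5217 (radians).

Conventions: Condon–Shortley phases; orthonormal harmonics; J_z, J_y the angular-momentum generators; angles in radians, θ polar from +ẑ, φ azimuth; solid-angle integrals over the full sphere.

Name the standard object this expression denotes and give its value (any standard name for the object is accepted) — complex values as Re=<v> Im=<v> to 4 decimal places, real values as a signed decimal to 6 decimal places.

Wigner D-matrix element, Re=-0.0410 Im=-0.1579

This is a Wigner D-matrix element — the rotation-matrix element ⟨l m'| R(α,β,γ) |l m⟩ in the angular-momentum basis.
Split into d^3_{1,1}(β=2.7925) × two z-phases.
Half-angle: c=0.173661, s=0.984805. N=√(24·2·24·2)=48.000000
k: max(0,(1)−(1))=0 … min(3+(1),3−(1))=2
  k=0: (−1)^0·48.0000/(48)·0.1737^6·0.9848^0 = +0.000027
  k=1: (−1)^1·48.0000/(6)·0.1737^4·0.9848^2 = -0.007057
  k=2: (−1)^2·48.0000/(8)·0.1737^2·0.9848^4 = +0.170200
d^3_{1,1}(2.7925) = +0.000027 -0.007057 +0.170200 = +0.163171
Attach z-rotation phases: D = e^{-i(1)(4.5864)}·(+0.163171)·e^{-i(1)(3.5217)} = -0.041020-0.157930i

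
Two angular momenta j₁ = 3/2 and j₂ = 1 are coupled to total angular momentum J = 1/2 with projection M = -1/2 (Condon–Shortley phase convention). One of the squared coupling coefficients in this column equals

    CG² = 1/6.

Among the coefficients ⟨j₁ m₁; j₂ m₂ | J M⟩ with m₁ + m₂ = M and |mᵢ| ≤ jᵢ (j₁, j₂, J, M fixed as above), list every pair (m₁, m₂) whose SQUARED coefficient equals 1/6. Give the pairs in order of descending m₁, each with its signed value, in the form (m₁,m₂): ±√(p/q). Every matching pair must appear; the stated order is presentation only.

(1/2,-1): +√(1/6)

Admissible pairs with m₁+m₂ = M = -1/2: (-3/2,1), (-1/2,0), (1/2,-1)
  (m₁,m₂)=(1/2,-1): CG² = 1/6, CG = +√(1/6)   ← matches the target
  (m₁,m₂)=(-1/2,0): CG² = 1/3, CG = −√(1/3)
  (m₁,m₂)=(-3/2,1): CG² = 1/2, CG = +√(1/2)
Pairs with CG² = 1/6: (1/2,-1): +√(1/6)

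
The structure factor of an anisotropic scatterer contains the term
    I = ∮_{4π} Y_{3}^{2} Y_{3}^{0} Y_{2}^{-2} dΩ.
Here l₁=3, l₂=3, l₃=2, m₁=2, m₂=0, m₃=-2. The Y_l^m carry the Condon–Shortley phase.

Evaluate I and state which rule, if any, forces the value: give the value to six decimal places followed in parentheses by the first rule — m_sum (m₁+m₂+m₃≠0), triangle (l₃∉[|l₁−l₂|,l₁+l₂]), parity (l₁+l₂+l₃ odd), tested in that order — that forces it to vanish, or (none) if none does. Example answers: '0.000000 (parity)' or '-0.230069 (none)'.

-0.188063 (none)

Checks pass: Σm=0; 8 even; l₃=2∈[0,6].
(2·3+1)(2·3+1)(2·2+1) = 245
Δ: 4! 2! 2! / 9! → 1/3780
sum: t=1:−1/24 t=2:+1/4 t=3:−1/24 = 1/6
3j²(3 3 2; 0 0 0) = Δ·Π!·Σ² = 4/105  (sign +1)
sum: t=1:−1/24 = -1/24
3j²(3 3 2; 2 0 -2) = Δ·Π!·Σ² = 1/21  (sign -1)
combine: 4πI² = 245·4/105·1/21 = 4/9
take √, sign -1: I = -0.18806319
No selection rule forces the value: the integral is nonzero (none).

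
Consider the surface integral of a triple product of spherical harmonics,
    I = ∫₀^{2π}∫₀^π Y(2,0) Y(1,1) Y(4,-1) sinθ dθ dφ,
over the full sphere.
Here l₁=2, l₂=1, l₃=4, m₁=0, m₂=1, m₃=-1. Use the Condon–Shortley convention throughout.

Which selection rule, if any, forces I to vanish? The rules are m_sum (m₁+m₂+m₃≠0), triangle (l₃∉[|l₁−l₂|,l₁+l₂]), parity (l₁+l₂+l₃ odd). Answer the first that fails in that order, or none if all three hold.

triangle

m₁+m₂+m₃ = 0 + 1 − 1 = 0  ✓
triangle: need |l₁−l₂| ≤ l₃ ≤ l₁+l₂ = [1,3]; l₃=4 is outside  ✗
parity: l₁+l₂+l₃ = 7 is odd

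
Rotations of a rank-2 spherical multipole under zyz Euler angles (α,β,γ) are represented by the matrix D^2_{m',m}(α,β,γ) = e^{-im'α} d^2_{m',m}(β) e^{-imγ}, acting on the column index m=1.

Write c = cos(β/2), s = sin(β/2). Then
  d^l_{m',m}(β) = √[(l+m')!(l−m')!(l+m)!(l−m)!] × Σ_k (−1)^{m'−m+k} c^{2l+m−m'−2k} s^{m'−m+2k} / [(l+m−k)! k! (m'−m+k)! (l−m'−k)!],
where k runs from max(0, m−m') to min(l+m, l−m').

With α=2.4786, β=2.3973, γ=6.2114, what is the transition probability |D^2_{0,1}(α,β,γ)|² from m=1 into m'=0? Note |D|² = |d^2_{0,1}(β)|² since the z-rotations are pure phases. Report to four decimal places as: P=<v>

P=0.3725

Split into d^2_{0,1}(β=2.3973) × two z-phases.
Half-angle: c=0.363616, s=0.931549. N=√(2·2·6·1)=4.898979
k: max(0,(1)−(0))=1 … min(2+(1),2−(0))=2
  k=1: (−1)^0·4.8990/(2)·0.3636^3·0.9315^1 = +0.109701
  k=2: (−1)^1·4.8990/(2)·0.3636^1·0.9315^3 = -0.720005
d^2_{0,1}(2.3973) = +0.109701 -0.720005 = -0.610304
|D^2_{0,1}|² = |d^2_{0,1}(β)|² = (-0.610304)² = 0.372471 (the z-rotation phases have unit modulus)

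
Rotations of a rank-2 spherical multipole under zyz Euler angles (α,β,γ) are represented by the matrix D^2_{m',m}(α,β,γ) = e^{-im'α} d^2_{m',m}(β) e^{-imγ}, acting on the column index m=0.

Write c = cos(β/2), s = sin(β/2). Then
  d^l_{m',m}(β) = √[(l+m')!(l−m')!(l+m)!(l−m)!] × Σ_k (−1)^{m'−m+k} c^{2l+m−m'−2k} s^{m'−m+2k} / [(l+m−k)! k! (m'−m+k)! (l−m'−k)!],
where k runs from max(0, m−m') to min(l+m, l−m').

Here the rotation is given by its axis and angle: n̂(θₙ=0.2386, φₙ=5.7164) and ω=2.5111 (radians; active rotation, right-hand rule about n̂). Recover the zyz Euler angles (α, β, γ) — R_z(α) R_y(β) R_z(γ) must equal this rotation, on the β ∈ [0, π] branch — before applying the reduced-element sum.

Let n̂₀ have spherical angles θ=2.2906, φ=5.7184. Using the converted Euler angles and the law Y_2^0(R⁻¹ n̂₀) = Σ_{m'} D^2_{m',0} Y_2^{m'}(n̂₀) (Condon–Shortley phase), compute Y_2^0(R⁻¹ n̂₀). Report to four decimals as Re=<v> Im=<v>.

Axis–angle → zyz. n̂ = (sinθₙcosφₙ, sinθₙsinφₙ, cosθₙ) = (+0.199386, -0.126898, +0.971670), ω = 2.5111.
R = I cosω + sinω [n̂]ₓ + (1−cosω) n̂n̂ᵀ gives
  R = [-0.735871, -0.618580, +0.275415; +0.527102, -0.778627, -0.340445; +0.425038, -0.105352, +0.899024]
β = atan2(√(R₁₃²+R₂₃²), R₃₃) = 0.453261; α = atan2(R₂₃, R₁₃) mod 2π = 5.392583; γ = atan2(R₃₂, −R₃₁) mod 2π = 3.384561
Need the full column D^2_{m',0} for m'=−2..2 at α=5.3926, β=0.4533, γ=3.3846.
cos(β/2)=0.974429, sin(β/2)=0.224696
d^2_{-2,0}: single k=2 term ⇒ +0.117426;  D = -0.024525-0.114836i
d^2_{-1,0}: k∈[1..2] ⇒ +0.509238 -0.027078 = +0.482160;  D = +0.303252-0.374856i
d^2_{0,0}: k∈[0..2] ⇒ +0.901573 -0.191756 +0.002549 = +0.712366;  D = +0.712366+0.000000i
d^2_{1,0}: k∈[0..1] ⇒ -0.509238 +0.027078 = -0.482160;  D = -0.303252-0.374856i
d^2_{2,0}: single k=0 term ⇒ +0.117426;  D = -0.024525+0.114836i
Y_2^{m'}(θ=2.2906,φ=5.7184) and Σ D·Y over m':
  (-0.0245-0.1148i)·(+0.0933+0.1975i)  (+0.3033-0.3749i)·(-0.3235-0.2050i)  (+0.7124+0.0000i)·(+0.0958+0.0000i)  (-0.3033-0.3749i)·(+0.3235-0.2050i)  (-0.0245+0.1148i)·(+0.0933-0.1975i)
Y_2^0(R⁻¹ n̂) = -0.240829-0.000000i

Re=-0.2408 Im=0.0000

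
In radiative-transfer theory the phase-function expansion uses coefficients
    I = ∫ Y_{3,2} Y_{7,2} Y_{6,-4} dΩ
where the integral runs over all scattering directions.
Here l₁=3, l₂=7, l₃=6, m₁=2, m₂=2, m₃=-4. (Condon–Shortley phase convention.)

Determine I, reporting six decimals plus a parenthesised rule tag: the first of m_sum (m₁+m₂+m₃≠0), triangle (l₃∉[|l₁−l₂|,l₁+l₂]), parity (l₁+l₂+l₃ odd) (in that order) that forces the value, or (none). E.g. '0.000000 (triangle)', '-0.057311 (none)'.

-0.153384 (none)

Rules hold: Σm=0, L=16 even, 4≤6≤10.
N = 7·15·13 = 1365
Δ = 4!·2!·10!/17! = 1/2042040
Racah Σ t=1..3: t=1:−1/207360 t=2:+1/57600 t=3:−1/207360 = 1/129600
⇒ 3j(3 7 6; 0 0 0)² = 168/12155, sgn +1
Racah Σ t=0..1: t=0:+1/8709120 t=1:−1/967680 = -1/1088640
⇒ 3j(3 7 6; 2 2 -4)² = 800/51051, sgn -1
4πI² = N·(3j₀)²·(3jₘ)² = 134400/454597
I = -1·√(0.295646/4π) = -0.15338448
No selection rule forces the value: the integral is nonzero (none).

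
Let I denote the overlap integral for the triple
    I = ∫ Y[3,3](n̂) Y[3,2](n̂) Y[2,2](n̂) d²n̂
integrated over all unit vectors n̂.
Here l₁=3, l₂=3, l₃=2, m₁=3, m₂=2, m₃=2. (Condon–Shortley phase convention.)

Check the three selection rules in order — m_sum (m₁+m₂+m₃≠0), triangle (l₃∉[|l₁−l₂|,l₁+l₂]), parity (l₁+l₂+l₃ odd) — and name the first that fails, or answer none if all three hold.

m_sum

azimuthal sum: 3 + 2 + 2 = 7  ✗
0 ≤ 2 ≤ 6 (triangle on l)
L = 3 + 3 + 2 = 8 (even)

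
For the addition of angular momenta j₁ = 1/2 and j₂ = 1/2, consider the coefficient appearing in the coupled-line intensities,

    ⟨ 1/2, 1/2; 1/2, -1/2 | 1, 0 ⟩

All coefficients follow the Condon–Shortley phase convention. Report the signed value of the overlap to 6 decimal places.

+0.707107

√[3·0!1!1!/3! · 1!0!0!1!1!1!] = √(1/2)
  +(−1)^0/∏(0,0,0,0,1,1)! = 1  (running 1)
⟨..|..⟩ = √(1/2)·(1) = +0.707107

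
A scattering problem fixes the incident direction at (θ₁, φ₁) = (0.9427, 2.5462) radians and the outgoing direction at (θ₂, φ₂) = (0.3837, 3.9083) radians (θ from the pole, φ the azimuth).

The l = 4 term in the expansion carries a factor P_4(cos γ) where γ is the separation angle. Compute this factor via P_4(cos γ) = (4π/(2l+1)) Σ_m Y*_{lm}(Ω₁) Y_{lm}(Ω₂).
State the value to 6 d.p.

-0.413161

Summing Y*_{l m}(θ₁,φ₁)·Y_{l m}(θ₂,φ₂) over m ∈ [−4, 4]; prefactor 4π/(2·4+1) = 1.396263:
  [-4]  conj(Y_{4,-4})(Ω₁) = (-0.137495, -0.130688) ; Y_{4,-4}(Ω₂) = (-0.008667, -0.000649) ; Δ = (0.001107, 0.001222)
  [-3]  conj(Y_{4,-3})(Ω₁) = (0.083273, 0.380634) ; Y_{4,-3}(Ω₂) = (0.040576, 0.045402) ; Δ = (-0.013903, 0.019225)
  [-2]  conj(Y_{4,-2})(Ω₁) = (0.115115, -0.288202) ; Y_{4,-2}(Ω₂) = (0.008794, -0.235129) ; Δ = (-0.066752, -0.029601)
  [-1]  conj(Y_{4,-1})(Ω₁) = (0.108579, -0.073551) ; Y_{4,-1}(Ω₂) = (-0.357071, 0.343967) ; Δ = (-0.013471, 0.063610)
  [+0]  conj(Y_{4,0})(Ω₁) = (-0.337008, -0.000000) ; Y_{4,0}(Ω₂) = (0.326004, 0.000000) ; Δ = (-0.109866, -0.000000)
  [+1]  conj(Y_{4,1})(Ω₁) = (-0.108579, -0.073551) ; Y_{4,1}(Ω₂) = (0.357071, 0.343967) ; Δ = (-0.013471, -0.063610)
  [+2]  conj(Y_{4,2})(Ω₁) = (0.115115, 0.288202) ; Y_{4,2}(Ω₂) = (0.008794, 0.235129) ; Δ = (-0.066752, 0.029601)
  [+3]  conj(Y_{4,3})(Ω₁) = (-0.083273, 0.380634) ; Y_{4,3}(Ω₂) = (-0.040576, 0.045402) ; Δ = (-0.013903, -0.019225)
  [+4]  conj(Y_{4,4})(Ω₁) = (-0.137495, 0.130688) ; Y_{4,4}(Ω₂) = (-0.008667, 0.000649) ; Δ = (0.001107, -0.001222)
Σ over m = (-0.295905, 0.000000); ×(4π/9) → (-0.413161, 0.000000). Real part: -0.413161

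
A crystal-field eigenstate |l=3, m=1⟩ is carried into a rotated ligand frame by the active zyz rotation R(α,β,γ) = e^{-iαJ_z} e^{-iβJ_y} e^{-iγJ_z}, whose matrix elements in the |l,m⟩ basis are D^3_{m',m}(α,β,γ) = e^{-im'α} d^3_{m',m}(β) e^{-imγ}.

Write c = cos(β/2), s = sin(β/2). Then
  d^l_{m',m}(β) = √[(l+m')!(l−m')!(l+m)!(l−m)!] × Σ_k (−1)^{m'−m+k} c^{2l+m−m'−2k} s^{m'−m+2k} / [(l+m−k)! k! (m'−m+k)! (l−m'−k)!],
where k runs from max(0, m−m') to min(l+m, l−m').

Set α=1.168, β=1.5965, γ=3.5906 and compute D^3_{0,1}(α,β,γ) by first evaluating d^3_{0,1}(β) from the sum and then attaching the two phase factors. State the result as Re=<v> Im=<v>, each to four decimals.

First d^3_{0,1}(β=1.5965), then the phase factors e^{-i(0)α} and e^{-i(1)γ}:
Half-angle: c=0.697961, s=0.716136. N=√(6·6·24·2)=41.569219
The bounds max(0,m−m')=1 and min(l+m,l−m')=3 give 3 terms
  k=1: (−1)^0·41.5692/(12)·0.6980^5·0.7161^1 = +0.410905
  k=2: (−1)^1·41.5692/(4)·0.6980^3·0.7161^3 = -1.297751
  k=3: (−1)^2·41.5692/(12)·0.6980^1·0.7161^5 = +0.455406
d^3_{0,1}(1.5965) = +0.410905 -1.297751 +0.455406 = -0.431440
D = (+1.000000+0.000000i)·(-0.431440)·(-0.900878+0.434071i) = +0.388675-0.187276i

Re=0.3887 Im=-0.1873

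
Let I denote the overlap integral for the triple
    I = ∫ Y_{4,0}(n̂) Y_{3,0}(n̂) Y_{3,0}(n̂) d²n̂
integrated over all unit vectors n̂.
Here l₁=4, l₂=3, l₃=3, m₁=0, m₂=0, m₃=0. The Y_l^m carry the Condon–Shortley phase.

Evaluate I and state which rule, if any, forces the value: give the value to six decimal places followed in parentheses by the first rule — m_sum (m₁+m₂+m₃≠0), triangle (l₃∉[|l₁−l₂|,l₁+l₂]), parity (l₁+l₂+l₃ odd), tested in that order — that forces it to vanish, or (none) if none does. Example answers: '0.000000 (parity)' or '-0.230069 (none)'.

Rules hold: Σm=0, L=10 even, 1≤3≤7.
N = 9·7·7 = 441
Δ = 4!·4!·2!/11! = 1/34650
Racah Σ t=1..3: t=1:−1/72 t=2:+1/16 t=3:−1/72 = 5/144
⇒ 3j(4 3 3; 0 0 0)² = 2/77, sgn -1
(m-triple is (0,0,0) — same symbol as above.)
4πI² = N·(3j₀)²·(3jₘ)² = 36/121
I = +1·√(0.297521/4π) = 0.15386989
No selection rule forces the value: the integral is nonzero (none).

0.153870 (none)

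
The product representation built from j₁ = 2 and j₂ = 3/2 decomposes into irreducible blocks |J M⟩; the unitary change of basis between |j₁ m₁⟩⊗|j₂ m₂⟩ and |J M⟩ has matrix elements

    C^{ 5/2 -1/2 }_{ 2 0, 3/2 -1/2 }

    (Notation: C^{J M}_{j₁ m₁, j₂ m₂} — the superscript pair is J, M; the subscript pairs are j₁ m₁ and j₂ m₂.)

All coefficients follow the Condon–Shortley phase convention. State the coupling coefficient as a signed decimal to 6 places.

+√(3/35) = +0.292770

√[6·1!3!2!/7! · 2!2!1!2!2!3!] = √(48/35)
  +(−1)^0/∏(0,1,2,1,1,1)! = 1/2  (running 1/2)
  +(−1)^1/∏(1,0,1,0,2,2)! = -1/4  (running 1/4)
⟨..|..⟩ = √(48/35)·(1/4) = +0.292770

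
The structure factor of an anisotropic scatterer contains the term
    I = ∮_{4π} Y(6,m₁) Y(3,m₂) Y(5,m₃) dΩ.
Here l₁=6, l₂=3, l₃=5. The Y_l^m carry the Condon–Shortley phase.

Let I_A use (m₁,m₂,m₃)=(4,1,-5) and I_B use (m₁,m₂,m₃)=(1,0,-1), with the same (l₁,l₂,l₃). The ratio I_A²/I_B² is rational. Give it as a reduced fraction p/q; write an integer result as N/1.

54/35

Shared (l₁,l₂,l₃)=(6,3,5): N and (l;000)² cancel in I_A²/I_B².
A: Δ = 4!·8!·2!/15! = 1/675675; Racah Σ t=2..2: t=2:+1/322560 = 1/322560; ⇒ 3j(6 3 5; 4 1 -5)² = 18/1001, sgn +1
B: Δ = 4!·8!·2!/15! = 1/675675; Racah Σ t=1..3: t=1:−1/6912 t=2:+1/2880 t=3:−1/17280 = 1/6912; ⇒ 3j(6 3 5; 1 0 -1)² = 5/429, sgn +1
I_A²/I_B² = (18/1001)/(5/429) = 54/35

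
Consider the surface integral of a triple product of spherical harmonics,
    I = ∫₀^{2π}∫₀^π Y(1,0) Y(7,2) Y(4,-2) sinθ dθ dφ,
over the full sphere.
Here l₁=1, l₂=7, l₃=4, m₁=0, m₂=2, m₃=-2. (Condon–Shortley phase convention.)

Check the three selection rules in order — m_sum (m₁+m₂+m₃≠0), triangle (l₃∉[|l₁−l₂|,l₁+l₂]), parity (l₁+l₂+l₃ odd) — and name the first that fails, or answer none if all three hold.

triangle

azimuthal sum: 0 + 2 − 2 = 0  ✓
l₃ must lie in [6,8]; have l₃=4  ✗
L = 1 + 7 + 4 = 12 (even)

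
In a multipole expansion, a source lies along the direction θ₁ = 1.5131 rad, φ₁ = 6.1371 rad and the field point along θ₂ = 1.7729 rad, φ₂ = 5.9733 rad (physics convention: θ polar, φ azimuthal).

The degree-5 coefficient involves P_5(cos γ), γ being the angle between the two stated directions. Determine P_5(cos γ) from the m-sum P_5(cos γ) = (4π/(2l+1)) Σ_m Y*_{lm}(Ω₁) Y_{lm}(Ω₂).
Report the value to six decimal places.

Addition theorem: P_5(cos γ) = (4π/11) Σ_m Y*_{lm}(Ω₁) Y_{lm}(Ω₂), m = −5…5:
  m=-5: Y*=0.34286 - 0.30710j  Y=0.00895 + 0.41869j  product 0.13164 + 0.14080j
  m=-4: Y*=0.07012 - 0.04638j  Y=-0.08825 - 0.25660j  product -0.01809 - 0.01390j
  m=-3: Y*=-0.30236 + 0.14170j  Y=-0.12399 - 0.16613j  product 0.06103 + 0.03266j
  m=-2: Y*=-0.09234 + 0.02778j  Y=0.23364 + 0.16672j  product -0.02621 - 0.00891j
  m=-1: Y*=0.30169 - 0.04439j  Y=0.14044 + 0.04497j  product 0.04437 + 0.00733j
  m=+0: Y*=0.09959 + 0.00000j  Y=-0.28832 + 0.00000j  product -0.02871 + 0.00000j
  m=+1: Y*=-0.30169 - 0.04439j  Y=-0.14044 + 0.04497j  product 0.04437 - 0.00733j
  m=+2: Y*=-0.09234 - 0.02778j  Y=0.23364 - 0.16672j  product -0.02621 + 0.00891j
  m=+3: Y*=0.30236 + 0.14170j  Y=0.12399 - 0.16613j  product 0.06103 - 0.03266j
  m=+4: Y*=0.07012 + 0.04638j  Y=-0.08825 + 0.25660j  product -0.01809 + 0.01390j
  m=+5: Y*=-0.34286 - 0.30710j  Y=-0.00895 + 0.41869j  product 0.13164 - 0.14080j
Total Σ_m = 0.35678 + 0.00000j. Multiply by 1.142397: 0.40758 + 0.00000j. P_5(cos γ) = 0.407584

0.407584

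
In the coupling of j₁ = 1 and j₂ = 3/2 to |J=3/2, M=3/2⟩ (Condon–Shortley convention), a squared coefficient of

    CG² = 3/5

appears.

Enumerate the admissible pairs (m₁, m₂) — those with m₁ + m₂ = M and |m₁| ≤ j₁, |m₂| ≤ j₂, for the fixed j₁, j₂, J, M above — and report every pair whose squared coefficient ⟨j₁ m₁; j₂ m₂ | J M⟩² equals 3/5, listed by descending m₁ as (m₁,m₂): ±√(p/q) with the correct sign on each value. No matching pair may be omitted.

(0,3/2): −√(3/5)

Admissible pairs with m₁+m₂ = M = 3/2: (0,3/2), (1,1/2)
  (m₁,m₂)=(1,1/2): CG² = 2/5, CG = +√(2/5)
  (m₁,m₂)=(0,3/2): CG² = 3/5, CG = −√(3/5)   ← matches the target
Pairs with CG² = 3/5: (0,3/2): −√(3/5)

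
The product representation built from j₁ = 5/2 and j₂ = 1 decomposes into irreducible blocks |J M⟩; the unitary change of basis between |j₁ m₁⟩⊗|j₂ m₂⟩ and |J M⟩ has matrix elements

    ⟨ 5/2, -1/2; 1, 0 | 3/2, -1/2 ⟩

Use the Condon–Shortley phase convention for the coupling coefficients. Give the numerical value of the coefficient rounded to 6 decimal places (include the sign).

√[4·2!3!0!/6! · 2!3!1!1!1!2!] = √(8/5)
  +(−1)^1/∏(1,1,2,0,1,0)! = -1/2  (running -1/2)
⟨..|..⟩ = √(8/5)·(-1/2) = -0.632456

-0.632456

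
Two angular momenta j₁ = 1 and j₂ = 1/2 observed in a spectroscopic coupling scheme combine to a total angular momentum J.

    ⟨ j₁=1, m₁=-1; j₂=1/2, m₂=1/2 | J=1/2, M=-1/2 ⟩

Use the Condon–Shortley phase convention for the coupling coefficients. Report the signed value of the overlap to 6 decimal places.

-0.816497  (= −√(2/3))

triangle: 1!×1!×0!/3! = 1/6
(j±m)!: 0!×2!×1!×0!×0!×1! = 2
prefactor² = (2J+1)×Δ×N² = 2/3
  k=1: −1/(1!×0!×1!×0!×0!×0!) = -1
Σ = -1  ⇒  CG² = 2/3×(-1)² = 2/3
CG = −√(2/3) = -0.816497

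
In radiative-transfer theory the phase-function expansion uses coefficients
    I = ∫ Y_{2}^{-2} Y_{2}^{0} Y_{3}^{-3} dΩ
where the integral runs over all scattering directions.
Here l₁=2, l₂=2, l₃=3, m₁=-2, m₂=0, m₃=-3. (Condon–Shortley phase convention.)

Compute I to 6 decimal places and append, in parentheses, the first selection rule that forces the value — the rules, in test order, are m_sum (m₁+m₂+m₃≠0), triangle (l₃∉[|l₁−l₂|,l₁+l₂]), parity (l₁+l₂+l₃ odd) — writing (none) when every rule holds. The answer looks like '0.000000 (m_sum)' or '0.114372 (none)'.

m-sum = -2 + 0 − 3 = -5 ≠ 0 ⇒ I = 0

0.000000 (m_sum)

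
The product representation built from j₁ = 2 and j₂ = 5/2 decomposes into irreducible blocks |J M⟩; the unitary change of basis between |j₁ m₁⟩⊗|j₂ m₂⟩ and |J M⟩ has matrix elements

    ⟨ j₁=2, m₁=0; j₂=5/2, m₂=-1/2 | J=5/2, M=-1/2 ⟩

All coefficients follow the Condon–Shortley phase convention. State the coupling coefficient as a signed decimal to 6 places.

-0.478091

j₁+j₂−J=2  J+j₁−j₂=2  J−j₁+j₂=3  j₁+j₂+J+1=8
(j₁±m₁, j₂±m₂, J±M) = (2,2,2,3,2,3)
P² = 72/35
sum k=0..2:
  [0] +1/8 = 1/8
  [1] −1/2 = -1/2
  [2] +1/24 = 1/24
S = -1/3
C² = P²·S² = 8/35 ; C = -0.478091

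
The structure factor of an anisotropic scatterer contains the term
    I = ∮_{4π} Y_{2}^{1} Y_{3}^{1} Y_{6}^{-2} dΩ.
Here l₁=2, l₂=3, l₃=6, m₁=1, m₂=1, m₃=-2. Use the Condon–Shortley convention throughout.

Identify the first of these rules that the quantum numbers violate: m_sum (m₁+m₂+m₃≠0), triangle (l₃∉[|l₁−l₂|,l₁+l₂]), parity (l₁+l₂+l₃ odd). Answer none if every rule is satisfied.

triangle

m₁+m₂+m₃ = 1 + 1 − 2 = 0  ✓
triangle: need |l₁−l₂| ≤ l₃ ≤ l₁+l₂ = [1,5]; l₃=6 is outside  ✗
parity: l₁+l₂+l₃ = 11 is odd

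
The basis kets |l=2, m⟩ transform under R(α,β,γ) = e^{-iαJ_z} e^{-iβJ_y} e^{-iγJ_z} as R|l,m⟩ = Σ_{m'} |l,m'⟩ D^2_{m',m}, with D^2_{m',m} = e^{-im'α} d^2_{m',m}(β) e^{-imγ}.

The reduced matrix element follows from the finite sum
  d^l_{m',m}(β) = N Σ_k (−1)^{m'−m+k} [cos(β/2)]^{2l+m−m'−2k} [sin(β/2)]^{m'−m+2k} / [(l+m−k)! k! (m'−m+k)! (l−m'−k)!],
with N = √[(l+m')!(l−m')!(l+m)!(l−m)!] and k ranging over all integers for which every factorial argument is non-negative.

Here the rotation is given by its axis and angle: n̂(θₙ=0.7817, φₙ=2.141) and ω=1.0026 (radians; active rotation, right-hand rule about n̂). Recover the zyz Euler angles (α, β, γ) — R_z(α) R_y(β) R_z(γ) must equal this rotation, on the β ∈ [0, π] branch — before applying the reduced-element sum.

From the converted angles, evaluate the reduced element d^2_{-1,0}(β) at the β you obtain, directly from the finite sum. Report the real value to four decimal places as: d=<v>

Axis–angle → zyz. n̂ = (sinθₙcosφₙ, sinθₙsinφₙ, cosθₙ) = (-0.380285, +0.593031, +0.709717), ω = 1.0026.
R = I cosω + sinω [n̂]ₓ + (1−cosω) n̂n̂ᵀ gives
  R = [+0.604909, -0.702366, +0.375189; +0.494036, +0.700552, +0.514933; -0.624510, -0.126131, +0.770764]
β = atan2(√(R₁₃²+R₂₃²), R₃₃) = 0.690756; α = atan2(R₂₃, R₁₃) mod 2π = 0.941121; γ = atan2(R₃₂, −R₃₁) mod 2π = 6.083899
d^2_{-1,0}(β=0.6908) via the finite sum:
Half-angle: c=0.940948, s=0.338552. N=√(1·6·2·2)=4.898979
k∈{1,2} keeps every argument non-negative
  k=1: (−1)^0·4.8990/(2)·0.9409^3·0.3386^1 = +0.690872
  k=2: (−1)^1·4.8990/(2)·0.9409^1·0.3386^3 = -0.089437
d^2_{-1,0}(0.6908) = +0.690872 -0.089437 = +0.601435

d=0.6014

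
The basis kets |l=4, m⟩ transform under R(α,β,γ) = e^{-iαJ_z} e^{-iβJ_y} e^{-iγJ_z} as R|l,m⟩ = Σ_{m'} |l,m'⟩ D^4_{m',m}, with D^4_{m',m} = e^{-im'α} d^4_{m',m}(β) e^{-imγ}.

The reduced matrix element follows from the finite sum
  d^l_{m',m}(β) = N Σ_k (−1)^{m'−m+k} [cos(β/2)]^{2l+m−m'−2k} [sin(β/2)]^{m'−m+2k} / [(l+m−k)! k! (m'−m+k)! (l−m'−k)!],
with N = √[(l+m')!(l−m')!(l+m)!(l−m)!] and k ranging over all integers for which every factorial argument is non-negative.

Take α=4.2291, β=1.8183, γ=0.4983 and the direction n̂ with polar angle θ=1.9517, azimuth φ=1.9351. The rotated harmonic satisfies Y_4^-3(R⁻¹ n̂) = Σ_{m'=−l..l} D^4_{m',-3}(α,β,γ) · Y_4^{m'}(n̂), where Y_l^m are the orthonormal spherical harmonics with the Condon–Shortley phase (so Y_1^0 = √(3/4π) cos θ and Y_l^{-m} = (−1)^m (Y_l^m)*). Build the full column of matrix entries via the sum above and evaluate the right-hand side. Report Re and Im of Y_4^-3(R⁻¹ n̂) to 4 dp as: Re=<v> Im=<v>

Need the full column D^4_{m',-3} for m'=−4..4 at α=4.2291, β=1.8183, γ=0.4983.
cos(β/2)=0.614417, sin(β/2)=0.788982
d^4_{-4,-3}: single k=1 term ⇒ +0.073765;  D = +0.066794-0.031303i
d^4_{-3,-3}: k∈[0..1] ⇒ +0.020310 -0.234428 = -0.214118;  D = +0.009639-0.213901i
d^4_{-2,-3}: k∈[0..1] ⇒ -0.097582 +0.482726 = +0.385144;  D = -0.332631-0.194145i
d^4_{-1,-3}: k∈[0..1] ⇒ +0.265816 -0.730531 = -0.464715;  D = -0.393933+0.246529i
d^4_{0,-3}: k∈[0..1] ⇒ -0.508838 +0.839050 = +0.330212;  D = +0.025038+0.329261i
d^4_{1,-3}: k∈[0..1] ⇒ +0.730531 -0.722766 = +0.007765;  D = -0.007129-0.003076i
d^4_{2,-3}: k∈[0..1] ⇒ -0.795992 +0.437518 = -0.358475;  D = -0.278714+0.225438i
d^4_{3,-3}: k∈[0..1] ⇒ +0.637420 -0.150154 = +0.487266;  D = +0.095289+0.477858i
d^4_{4,-3}: single k=0 term ⇒ -0.330732;  D = +0.317255+0.093452i
Y_4^{m'}(θ=1.9517,φ=1.9351) and Σ D·Y over m':
  (+0.0668-0.0313i)·(+0.0373-0.3265i)  (+0.0096-0.2139i)·(-0.3306-0.1712i)  (-0.3326-0.1941i)·(+0.0070-0.0063i)  (-0.3939+0.2465i)·(-0.1182-0.3101i)  (+0.0250+0.3293i)·(-0.0505+0.0000i)  (-0.0071-0.0031i)·(+0.1182-0.3101i)  (-0.2787+0.2254i)·(+0.0070+0.0063i)  (+0.0953+0.4779i)·(+0.3306-0.1712i)  (+0.3173+0.0935i)·(+0.0373+0.3265i)
Y_4^-3(R⁻¹ n̂) = +0.160126+0.373576i

Re=0.1601 Im=0.3736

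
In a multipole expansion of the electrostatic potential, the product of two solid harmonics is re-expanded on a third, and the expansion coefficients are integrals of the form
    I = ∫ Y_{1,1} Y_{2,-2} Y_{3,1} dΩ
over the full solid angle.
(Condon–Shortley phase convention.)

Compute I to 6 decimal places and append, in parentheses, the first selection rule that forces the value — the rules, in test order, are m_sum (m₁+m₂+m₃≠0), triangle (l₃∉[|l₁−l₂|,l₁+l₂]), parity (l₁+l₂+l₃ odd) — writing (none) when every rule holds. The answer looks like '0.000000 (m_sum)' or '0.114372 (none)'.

m-sum 0 ✓  L=6 even ✓  1≤3≤3 ✓
Π(2lᵢ+1) = 3×5×7 = 105
triangle coeff Δ(1,2,3) = 1/105
Σ_t [0,0]: t=0:+1/4 = 1/4
(3j)²=3/35 [(1 2 3; 0 0 0)], sign=-1
Σ_t [0,0]: t=0:+1/48 = 1/48
(3j)²=1/105 [(1 2 3; 1 -2 1)], sign=+1
⇒ 4πI² = 3/35
I = (-1)√(3/35/(4π)) = -0.08258890
No selection rule forces the value: the integral is nonzero (none).

-0.082589 (none)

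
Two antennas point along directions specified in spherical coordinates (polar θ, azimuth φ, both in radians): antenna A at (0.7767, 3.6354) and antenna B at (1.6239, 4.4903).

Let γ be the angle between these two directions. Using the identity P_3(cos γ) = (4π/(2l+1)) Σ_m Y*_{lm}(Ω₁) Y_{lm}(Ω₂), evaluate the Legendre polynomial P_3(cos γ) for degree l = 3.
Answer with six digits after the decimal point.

-0.445040

Summing Y*_{l m}(θ₁,φ₁)·Y_{l m}(θ₂,φ₂) over m ∈ [−3, 3]; prefactor 4π/(2·3+1) = 1.795196:
  term(m=-3) = -0.050032-0.032558i   from Y*(Ω₁)=-0.012824-0.143105i, Y(Ω₂)=+0.256779-0.326609i
  term(m=-2) = +0.002684+0.019185i   from Y*(Ω₁)=+0.197208+0.298925i, Y(Ω₂)=+0.048844+0.023245i
  term(m=-1) = -0.073012+0.083937i   from Y*(Ω₁)=-0.307871-0.165724i, Y(Ω₂)=+0.070084-0.310364i
  term(m=+0) = -0.007186-0.000000i   from Y*(Ω₁)=-0.121505-0.000000i, Y(Ω₂)=+0.059144+0.000000i
  term(m=+1) = -0.073012-0.083937i   from Y*(Ω₁)=+0.307871-0.165724i, Y(Ω₂)=-0.070084-0.310364i
  term(m=+2) = +0.002684-0.019185i   from Y*(Ω₁)=+0.197208-0.298925i, Y(Ω₂)=+0.048844-0.023245i
  term(m=+3) = -0.050032+0.032558i   from Y*(Ω₁)=+0.012824-0.143105i, Y(Ω₂)=-0.256779-0.326609i
Total Σ_m = -0.247906+0.000000i. Multiply by 1.795196: -0.445040+0.000000i. P_3(cos γ) = -0.445040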